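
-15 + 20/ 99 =-1465/ 99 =-14.80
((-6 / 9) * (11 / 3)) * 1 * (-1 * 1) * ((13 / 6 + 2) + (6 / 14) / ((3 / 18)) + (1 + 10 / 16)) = 15455 / 756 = 20.44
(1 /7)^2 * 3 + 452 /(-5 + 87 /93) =-49015 /441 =-111.15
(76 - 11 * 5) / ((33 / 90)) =630 / 11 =57.27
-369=-369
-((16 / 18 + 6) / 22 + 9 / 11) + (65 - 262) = -19615 / 99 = -198.13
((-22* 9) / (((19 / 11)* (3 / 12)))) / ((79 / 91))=-792792 / 1501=-528.18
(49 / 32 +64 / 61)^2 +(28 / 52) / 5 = 1675811113 / 247669760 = 6.77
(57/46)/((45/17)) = 323/690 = 0.47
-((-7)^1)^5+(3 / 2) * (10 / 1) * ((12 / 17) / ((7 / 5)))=2000933 / 119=16814.56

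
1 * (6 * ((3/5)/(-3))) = -6/5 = -1.20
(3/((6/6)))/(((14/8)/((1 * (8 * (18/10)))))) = 864/35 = 24.69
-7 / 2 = -3.50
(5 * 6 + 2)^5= 33554432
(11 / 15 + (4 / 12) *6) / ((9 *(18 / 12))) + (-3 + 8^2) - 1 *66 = -1943 / 405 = -4.80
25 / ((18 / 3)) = 25 / 6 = 4.17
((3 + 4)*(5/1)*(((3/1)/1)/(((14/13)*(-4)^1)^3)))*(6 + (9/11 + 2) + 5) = -626145/34496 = -18.15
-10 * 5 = -50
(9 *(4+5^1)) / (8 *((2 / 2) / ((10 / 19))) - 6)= 405 / 46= 8.80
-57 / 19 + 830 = 827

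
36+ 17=53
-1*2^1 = -2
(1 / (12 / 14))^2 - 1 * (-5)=229 / 36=6.36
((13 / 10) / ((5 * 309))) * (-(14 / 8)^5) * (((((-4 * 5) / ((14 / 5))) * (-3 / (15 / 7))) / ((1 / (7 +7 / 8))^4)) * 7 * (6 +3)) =-72279484238871 / 2160066560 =-33461.69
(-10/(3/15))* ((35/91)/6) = -125/39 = -3.21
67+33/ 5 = 368/ 5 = 73.60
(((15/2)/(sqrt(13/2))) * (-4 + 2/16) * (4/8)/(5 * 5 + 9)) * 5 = -2325 * sqrt(26)/14144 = -0.84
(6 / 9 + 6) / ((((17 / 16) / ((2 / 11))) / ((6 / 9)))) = 1280 / 1683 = 0.76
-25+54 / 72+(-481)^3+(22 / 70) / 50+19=-389496261853 / 3500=-111284646.24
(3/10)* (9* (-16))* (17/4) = -918/5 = -183.60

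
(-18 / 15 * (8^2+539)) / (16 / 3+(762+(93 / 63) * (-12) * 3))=-37989 / 37495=-1.01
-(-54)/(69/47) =846/23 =36.78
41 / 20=2.05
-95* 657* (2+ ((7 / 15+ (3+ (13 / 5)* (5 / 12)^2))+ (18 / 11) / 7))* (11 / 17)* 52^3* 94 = -390770104050248 / 119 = -3283782386976.87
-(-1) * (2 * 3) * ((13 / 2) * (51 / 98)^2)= 101439 / 9604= 10.56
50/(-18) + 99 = 866/9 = 96.22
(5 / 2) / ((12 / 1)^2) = 5 / 288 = 0.02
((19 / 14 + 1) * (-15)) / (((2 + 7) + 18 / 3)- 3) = -165 / 56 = -2.95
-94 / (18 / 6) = -94 / 3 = -31.33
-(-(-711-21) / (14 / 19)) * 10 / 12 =-5795 / 7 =-827.86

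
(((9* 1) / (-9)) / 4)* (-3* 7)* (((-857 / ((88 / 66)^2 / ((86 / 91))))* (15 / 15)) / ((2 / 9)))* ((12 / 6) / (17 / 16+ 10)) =-2984931 / 1534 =-1945.85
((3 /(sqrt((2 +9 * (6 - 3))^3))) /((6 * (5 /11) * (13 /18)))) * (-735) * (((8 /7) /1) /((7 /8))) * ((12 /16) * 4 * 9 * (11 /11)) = -513216 * sqrt(29) /10933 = -252.79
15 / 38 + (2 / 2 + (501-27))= 18065 / 38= 475.39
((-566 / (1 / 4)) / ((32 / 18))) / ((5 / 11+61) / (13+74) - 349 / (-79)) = -192560841 / 774794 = -248.53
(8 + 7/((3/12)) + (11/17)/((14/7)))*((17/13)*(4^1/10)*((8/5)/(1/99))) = 15048/5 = 3009.60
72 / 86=36 / 43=0.84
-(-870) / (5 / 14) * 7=17052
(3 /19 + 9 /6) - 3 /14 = 192 /133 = 1.44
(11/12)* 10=55/6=9.17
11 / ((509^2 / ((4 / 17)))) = 44 / 4404377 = 0.00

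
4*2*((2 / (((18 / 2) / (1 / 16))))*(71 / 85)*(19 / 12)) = 1349 / 9180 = 0.15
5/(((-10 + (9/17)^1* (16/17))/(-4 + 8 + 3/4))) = -27455/10984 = -2.50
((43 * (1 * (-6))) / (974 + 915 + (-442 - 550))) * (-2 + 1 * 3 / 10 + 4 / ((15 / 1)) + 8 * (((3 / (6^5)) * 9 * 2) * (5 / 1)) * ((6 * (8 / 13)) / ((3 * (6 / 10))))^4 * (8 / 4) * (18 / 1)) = -174702149197 / 3458594295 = -50.51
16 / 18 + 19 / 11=259 / 99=2.62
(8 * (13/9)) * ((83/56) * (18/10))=1079/35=30.83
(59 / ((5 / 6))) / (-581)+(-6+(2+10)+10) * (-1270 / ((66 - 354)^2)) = -2762243 / 7529760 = -0.37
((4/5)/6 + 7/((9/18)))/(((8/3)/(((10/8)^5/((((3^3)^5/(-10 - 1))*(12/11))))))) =-4008125/352638738432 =-0.00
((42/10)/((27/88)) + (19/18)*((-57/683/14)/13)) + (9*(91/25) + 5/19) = 49645810303/1062816300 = 46.71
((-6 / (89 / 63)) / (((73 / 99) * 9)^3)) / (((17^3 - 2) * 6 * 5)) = -27951 / 283385268905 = -0.00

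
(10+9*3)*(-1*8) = -296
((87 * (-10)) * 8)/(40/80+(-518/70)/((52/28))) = 301600/151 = 1997.35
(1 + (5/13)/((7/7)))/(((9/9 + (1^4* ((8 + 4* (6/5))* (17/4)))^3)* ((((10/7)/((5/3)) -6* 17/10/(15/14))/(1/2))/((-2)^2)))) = -196875/99149829571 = -0.00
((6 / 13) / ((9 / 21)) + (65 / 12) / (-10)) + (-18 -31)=-15121 / 312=-48.46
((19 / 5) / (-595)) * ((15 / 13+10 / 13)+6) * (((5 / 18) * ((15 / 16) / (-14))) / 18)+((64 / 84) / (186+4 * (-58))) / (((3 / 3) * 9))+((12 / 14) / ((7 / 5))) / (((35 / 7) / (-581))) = -6804396805 / 95641728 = -71.14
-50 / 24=-25 / 12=-2.08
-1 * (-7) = 7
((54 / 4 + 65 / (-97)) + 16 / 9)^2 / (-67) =-650505025 / 204250572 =-3.18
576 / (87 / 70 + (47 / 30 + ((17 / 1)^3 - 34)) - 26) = 3024 / 25493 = 0.12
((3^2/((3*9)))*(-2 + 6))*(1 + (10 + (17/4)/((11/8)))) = 620/33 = 18.79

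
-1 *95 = -95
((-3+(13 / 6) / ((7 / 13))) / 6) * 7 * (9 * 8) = 86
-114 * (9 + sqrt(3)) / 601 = -1026 / 601-114 * sqrt(3) / 601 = -2.04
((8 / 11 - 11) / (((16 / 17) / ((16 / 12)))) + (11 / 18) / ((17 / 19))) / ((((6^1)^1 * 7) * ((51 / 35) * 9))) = -466865 / 18539928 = -0.03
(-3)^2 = 9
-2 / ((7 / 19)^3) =-13718 / 343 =-39.99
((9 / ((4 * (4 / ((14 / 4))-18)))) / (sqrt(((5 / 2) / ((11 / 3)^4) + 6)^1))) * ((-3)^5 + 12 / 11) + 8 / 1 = 8 + 614691 * sqrt(352194) / 27705928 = 21.17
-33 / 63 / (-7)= 11 / 147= 0.07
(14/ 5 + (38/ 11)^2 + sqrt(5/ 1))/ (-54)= -4457/ 16335 - sqrt(5)/ 54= -0.31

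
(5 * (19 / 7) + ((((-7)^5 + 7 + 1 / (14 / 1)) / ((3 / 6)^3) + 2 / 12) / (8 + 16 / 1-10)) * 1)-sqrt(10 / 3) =-5636789 / 588-sqrt(30) / 3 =-9588.20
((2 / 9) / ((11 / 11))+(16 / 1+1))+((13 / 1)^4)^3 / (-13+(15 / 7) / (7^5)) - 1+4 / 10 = -123344838744720514949 / 68823990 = -1792177970860.46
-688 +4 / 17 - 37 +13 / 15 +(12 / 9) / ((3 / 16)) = -548342 / 765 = -716.79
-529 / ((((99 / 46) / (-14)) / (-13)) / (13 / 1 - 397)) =566884864 / 33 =17178329.21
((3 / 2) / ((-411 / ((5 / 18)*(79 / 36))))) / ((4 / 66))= -4345 / 118368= -0.04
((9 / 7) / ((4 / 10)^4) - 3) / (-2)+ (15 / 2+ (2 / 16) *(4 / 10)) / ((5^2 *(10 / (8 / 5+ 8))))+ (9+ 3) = -7925181 / 700000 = -11.32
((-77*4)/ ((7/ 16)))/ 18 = -352/ 9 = -39.11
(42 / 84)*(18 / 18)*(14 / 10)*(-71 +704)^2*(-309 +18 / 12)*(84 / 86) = -7244857809 / 86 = -84242532.66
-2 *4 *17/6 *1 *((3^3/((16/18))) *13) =-17901/2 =-8950.50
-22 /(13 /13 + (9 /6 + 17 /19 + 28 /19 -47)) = 836 /1601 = 0.52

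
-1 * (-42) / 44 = 21 / 22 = 0.95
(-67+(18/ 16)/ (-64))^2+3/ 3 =1177644113/ 262144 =4492.36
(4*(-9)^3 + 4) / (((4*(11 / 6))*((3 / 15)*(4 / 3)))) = -16380 / 11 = -1489.09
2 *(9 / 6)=3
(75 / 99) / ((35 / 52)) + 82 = 19202 / 231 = 83.13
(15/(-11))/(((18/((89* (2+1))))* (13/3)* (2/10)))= -6675/286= -23.34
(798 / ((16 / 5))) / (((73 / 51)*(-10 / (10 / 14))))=-14535 / 1168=-12.44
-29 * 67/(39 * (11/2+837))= -3886/65715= -0.06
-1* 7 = -7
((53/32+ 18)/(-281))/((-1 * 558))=629/5017536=0.00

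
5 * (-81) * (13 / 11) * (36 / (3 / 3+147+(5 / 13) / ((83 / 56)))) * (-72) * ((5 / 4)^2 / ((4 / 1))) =3834631125 / 1173128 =3268.72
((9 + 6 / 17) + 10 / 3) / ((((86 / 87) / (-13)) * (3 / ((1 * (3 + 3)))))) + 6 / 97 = -23655757 / 70907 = -333.62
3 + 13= 16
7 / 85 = 0.08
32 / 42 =16 / 21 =0.76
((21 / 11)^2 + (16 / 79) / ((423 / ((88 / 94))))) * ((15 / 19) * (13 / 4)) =45026757295 / 4814409468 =9.35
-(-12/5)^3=1728/125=13.82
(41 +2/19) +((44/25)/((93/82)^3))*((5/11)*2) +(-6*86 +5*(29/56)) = -2016386436989/4279179240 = -471.21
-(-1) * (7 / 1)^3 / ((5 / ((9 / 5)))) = 3087 / 25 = 123.48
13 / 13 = 1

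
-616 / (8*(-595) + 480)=77 / 535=0.14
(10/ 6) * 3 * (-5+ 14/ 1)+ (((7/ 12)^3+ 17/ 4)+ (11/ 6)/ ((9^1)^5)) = 560618119/ 11337408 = 49.45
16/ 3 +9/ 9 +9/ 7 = 160/ 21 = 7.62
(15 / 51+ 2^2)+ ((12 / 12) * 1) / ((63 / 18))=545 / 119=4.58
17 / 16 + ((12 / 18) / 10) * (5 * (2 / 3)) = 185 / 144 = 1.28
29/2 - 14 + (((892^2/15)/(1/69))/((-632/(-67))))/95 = 306567081/75050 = 4084.84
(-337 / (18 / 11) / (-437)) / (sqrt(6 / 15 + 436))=3707* sqrt(10910) / 17163612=0.02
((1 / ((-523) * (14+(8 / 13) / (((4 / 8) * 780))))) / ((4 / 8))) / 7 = -2535 / 64971767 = -0.00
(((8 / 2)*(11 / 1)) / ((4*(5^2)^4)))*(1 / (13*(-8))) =-11 / 40625000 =-0.00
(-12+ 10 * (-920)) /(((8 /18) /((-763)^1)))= 15814701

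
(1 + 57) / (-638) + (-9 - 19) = -309 / 11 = -28.09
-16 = -16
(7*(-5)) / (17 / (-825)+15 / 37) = -152625 / 1678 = -90.96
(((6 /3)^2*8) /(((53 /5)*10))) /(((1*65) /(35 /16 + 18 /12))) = 59 /3445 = 0.02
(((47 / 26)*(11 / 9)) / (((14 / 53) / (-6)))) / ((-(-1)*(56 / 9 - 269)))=7473 / 39130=0.19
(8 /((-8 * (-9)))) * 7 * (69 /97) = 161 /291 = 0.55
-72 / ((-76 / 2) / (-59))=-2124 / 19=-111.79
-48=-48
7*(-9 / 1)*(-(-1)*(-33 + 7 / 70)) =20727 / 10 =2072.70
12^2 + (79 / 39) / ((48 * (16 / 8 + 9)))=2965327 / 20592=144.00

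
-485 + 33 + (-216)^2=46204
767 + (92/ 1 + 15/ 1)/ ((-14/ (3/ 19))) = 203701/ 266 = 765.79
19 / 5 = 3.80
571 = 571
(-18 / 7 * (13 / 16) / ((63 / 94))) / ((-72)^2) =-611 / 1016064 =-0.00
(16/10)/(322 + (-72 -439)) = -8/945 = -0.01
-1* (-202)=202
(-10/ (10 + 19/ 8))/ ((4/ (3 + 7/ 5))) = -8/ 9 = -0.89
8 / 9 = 0.89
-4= -4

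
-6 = -6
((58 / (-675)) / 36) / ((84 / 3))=-29 / 340200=-0.00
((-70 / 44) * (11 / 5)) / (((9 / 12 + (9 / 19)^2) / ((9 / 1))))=-2166 / 67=-32.33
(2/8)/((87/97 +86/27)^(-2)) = 114297481/27436644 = 4.17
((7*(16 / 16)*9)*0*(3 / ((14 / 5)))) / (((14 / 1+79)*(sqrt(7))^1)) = 0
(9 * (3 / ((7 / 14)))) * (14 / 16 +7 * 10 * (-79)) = -1194291 / 4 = -298572.75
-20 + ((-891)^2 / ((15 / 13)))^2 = 11834638902301 / 25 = 473385556092.04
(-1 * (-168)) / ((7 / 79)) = 1896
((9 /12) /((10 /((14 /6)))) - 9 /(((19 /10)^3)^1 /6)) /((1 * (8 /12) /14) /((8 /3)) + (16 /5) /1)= -14783909 /6179959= -2.39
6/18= 1/3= 0.33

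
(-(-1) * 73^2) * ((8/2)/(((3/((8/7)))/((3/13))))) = 170528/91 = 1873.93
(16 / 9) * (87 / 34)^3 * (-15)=-2195010 / 4913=-446.78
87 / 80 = 1.09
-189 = -189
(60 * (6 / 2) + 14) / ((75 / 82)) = 15908 / 75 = 212.11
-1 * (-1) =1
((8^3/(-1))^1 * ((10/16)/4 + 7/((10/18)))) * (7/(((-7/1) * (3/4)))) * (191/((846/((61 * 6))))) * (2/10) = 1521900224/10575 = 143914.91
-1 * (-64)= 64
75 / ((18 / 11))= 275 / 6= 45.83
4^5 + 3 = 1027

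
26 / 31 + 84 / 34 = 3.31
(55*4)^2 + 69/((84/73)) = 1356879/28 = 48459.96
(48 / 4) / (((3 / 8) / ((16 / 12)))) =42.67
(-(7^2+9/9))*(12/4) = -150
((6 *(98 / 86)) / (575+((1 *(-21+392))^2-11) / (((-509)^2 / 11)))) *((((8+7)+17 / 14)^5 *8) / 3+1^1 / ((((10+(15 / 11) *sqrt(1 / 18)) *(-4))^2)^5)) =8931400790287574600098144589012641096910295834828824358109 / 253887879963561201666509803685172365132320800000000000-16098480121797133560489389338631 *sqrt(2) / 61683158397366667071552430438574432733800000000000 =35178.52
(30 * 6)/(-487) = -180/487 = -0.37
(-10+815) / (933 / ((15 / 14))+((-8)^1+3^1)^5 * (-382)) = 4025 / 5973104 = 0.00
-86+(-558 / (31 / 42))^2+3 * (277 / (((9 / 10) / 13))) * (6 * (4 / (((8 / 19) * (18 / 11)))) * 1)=8906095 / 9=989566.11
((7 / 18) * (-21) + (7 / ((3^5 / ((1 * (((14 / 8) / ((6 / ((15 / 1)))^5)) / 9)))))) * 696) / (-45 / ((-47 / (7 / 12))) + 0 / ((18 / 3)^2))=667.03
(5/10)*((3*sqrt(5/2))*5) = 15*sqrt(10)/4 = 11.86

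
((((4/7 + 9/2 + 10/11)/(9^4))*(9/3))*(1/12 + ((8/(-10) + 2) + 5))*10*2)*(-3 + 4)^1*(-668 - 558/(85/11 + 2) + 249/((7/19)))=-390156169/22932882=-17.01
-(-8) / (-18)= -4 / 9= -0.44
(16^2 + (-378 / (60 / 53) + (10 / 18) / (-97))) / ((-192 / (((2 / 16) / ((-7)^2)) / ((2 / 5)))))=0.00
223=223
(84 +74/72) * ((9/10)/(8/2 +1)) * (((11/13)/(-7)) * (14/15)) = -33671/19500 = -1.73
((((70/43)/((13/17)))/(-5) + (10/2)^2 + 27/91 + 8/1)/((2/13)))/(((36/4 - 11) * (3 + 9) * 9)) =-8039/8127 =-0.99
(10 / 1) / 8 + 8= 37 / 4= 9.25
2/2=1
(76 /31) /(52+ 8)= 19 /465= 0.04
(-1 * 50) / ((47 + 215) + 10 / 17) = -425 / 2232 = -0.19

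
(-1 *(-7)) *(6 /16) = 2.62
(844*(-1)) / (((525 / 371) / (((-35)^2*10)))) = -21918680 / 3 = -7306226.67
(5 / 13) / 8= 5 / 104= 0.05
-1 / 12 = -0.08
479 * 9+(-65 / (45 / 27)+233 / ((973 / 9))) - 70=4090643 / 973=4204.16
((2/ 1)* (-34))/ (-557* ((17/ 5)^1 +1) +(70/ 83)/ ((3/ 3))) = 7055/ 254183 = 0.03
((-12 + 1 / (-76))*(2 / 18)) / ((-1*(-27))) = -913 / 18468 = -0.05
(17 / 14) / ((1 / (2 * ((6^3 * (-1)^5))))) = -3672 / 7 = -524.57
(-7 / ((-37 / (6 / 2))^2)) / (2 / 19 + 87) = -1197 / 2265695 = -0.00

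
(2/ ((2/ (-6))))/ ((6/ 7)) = -7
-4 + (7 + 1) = 4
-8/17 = -0.47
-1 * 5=-5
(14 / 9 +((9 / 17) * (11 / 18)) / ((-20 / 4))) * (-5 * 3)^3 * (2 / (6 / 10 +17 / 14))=-11975250 / 2159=-5546.67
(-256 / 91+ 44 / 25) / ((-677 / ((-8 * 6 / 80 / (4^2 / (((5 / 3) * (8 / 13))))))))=-1198 / 20022275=-0.00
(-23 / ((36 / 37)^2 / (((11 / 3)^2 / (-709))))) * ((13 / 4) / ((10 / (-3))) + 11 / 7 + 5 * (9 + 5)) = 25103609003 / 771845760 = 32.52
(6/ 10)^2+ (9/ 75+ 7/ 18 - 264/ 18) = -6209/ 450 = -13.80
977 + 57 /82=80171 /82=977.70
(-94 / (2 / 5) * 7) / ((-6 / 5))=8225 / 6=1370.83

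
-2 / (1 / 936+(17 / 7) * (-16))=13104 / 254585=0.05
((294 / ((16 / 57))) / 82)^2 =70207641 / 430336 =163.15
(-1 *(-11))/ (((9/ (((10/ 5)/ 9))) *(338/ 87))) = 319/ 4563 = 0.07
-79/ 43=-1.84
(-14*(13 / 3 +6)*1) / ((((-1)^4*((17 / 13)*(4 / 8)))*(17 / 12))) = -156.18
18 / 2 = 9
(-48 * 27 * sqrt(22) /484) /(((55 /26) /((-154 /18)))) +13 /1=13 +6552 * sqrt(22) /605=63.80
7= 7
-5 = -5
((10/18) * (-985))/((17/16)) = -78800/153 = -515.03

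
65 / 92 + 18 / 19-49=-82761 / 1748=-47.35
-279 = -279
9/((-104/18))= -81/52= -1.56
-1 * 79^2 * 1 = -6241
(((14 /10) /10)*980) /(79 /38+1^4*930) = 26068 /177095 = 0.15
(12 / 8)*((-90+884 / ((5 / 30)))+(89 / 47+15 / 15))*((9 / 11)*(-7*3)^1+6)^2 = 5564310039 / 5687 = 978426.24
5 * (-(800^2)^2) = -2048000000000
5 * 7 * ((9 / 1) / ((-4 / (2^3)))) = -630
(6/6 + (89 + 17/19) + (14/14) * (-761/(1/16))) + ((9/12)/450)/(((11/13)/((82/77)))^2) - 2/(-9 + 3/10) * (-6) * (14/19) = -716632571058511/59293853850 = -12086.12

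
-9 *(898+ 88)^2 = -8749764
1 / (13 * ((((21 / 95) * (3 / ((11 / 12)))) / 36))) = 1045 / 273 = 3.83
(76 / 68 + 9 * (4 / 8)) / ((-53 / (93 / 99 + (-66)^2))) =-461.81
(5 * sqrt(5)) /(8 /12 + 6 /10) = 8.83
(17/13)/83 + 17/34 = 1113/2158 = 0.52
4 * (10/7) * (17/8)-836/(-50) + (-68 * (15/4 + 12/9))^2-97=188082259/1575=119417.31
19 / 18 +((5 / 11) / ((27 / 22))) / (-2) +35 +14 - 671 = -621.13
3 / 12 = 0.25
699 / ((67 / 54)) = 37746 / 67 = 563.37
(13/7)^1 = 13/7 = 1.86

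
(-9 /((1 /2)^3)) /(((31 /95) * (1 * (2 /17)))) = -58140 /31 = -1875.48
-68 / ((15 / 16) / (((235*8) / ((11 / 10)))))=-4090880 / 33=-123966.06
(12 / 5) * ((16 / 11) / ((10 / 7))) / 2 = 336 / 275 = 1.22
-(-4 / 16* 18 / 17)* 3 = 27 / 34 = 0.79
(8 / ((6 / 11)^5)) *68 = 2737867 / 243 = 11266.94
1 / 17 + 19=324 / 17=19.06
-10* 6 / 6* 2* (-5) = 100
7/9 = 0.78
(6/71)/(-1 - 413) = -1/4899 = -0.00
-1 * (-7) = 7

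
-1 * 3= -3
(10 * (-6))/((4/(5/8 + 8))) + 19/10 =-127.48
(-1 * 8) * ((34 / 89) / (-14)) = 136 / 623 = 0.22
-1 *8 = -8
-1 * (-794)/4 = 397/2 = 198.50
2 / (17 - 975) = -1 / 479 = -0.00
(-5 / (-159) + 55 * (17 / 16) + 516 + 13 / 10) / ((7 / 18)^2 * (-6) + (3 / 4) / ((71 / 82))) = -4679896059 / 334960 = -13971.51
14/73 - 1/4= -17/292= -0.06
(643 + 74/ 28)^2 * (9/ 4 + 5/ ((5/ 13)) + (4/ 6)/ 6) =717175351/ 112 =6403351.35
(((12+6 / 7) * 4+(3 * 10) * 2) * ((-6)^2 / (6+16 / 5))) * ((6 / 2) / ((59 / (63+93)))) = 32853600 / 9499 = 3458.64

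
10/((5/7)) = 14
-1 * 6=-6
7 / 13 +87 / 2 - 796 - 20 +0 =-20071 / 26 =-771.96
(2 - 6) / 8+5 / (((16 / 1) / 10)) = 21 / 8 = 2.62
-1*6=-6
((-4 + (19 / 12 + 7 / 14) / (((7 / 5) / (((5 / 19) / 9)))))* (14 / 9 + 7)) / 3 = -625141 / 55404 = -11.28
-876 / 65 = -13.48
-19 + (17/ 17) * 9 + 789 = 779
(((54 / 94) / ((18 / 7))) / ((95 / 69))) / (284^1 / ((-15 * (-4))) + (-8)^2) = 4347 / 1841366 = 0.00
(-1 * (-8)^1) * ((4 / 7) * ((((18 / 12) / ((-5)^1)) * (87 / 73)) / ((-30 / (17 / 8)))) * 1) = 1479 / 12775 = 0.12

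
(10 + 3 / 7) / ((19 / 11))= 803 / 133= 6.04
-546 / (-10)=273 / 5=54.60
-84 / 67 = -1.25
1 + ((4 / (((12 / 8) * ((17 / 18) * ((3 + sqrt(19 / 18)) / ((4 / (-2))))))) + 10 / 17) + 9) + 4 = 288 * sqrt(38) / 2431 + 30280 / 2431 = 13.19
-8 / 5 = -1.60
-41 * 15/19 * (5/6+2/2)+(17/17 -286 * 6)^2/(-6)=-27945020/57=-490263.51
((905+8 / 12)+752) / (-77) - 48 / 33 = -5309 / 231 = -22.98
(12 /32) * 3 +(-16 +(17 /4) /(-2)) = -17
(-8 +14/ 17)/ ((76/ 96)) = -2928/ 323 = -9.07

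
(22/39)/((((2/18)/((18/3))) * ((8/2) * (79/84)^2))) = 698544/81133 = 8.61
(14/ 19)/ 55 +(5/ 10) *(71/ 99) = 0.37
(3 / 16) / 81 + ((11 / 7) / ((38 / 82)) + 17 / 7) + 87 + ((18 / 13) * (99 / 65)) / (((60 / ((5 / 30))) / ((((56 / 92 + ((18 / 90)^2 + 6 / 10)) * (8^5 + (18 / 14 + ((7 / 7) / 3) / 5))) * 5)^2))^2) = 3892626167660827389943942254753281740717 / 136527097968696093750000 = 28511747671904345.80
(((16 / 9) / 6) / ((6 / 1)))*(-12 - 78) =-40 / 9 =-4.44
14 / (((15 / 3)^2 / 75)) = 42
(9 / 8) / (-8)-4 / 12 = -91 / 192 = -0.47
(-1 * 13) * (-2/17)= 26/17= 1.53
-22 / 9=-2.44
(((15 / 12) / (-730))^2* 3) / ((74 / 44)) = 33 / 6309536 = 0.00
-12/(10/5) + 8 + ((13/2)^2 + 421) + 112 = 2309/4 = 577.25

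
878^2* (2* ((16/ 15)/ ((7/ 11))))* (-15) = -271351168/ 7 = -38764452.57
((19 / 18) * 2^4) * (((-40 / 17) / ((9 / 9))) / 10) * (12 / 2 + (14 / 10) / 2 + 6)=-38608 / 765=-50.47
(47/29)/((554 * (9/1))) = 47/144594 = 0.00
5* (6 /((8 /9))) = 135 /4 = 33.75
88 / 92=22 / 23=0.96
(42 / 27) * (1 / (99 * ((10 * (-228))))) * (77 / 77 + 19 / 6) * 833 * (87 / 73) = -845495 / 29659608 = -0.03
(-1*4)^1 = -4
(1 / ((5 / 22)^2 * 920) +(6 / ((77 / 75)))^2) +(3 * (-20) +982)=32597685909 / 34091750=956.18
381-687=-306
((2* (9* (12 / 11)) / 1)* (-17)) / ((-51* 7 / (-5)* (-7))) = 360 / 539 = 0.67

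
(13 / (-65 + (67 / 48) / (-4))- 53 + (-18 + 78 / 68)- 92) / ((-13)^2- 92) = -69131005 / 32848046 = -2.10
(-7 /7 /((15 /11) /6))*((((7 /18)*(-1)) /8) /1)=77 /360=0.21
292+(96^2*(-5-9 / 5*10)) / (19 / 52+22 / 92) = -84434204 / 241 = -350349.39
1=1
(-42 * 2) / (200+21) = -84 / 221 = -0.38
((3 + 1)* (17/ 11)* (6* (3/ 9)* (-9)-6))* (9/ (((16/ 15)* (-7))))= 13770/ 77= 178.83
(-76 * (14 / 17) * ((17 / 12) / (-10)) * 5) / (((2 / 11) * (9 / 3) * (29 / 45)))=7315 / 58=126.12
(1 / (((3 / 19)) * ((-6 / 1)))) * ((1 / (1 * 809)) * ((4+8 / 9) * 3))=-418 / 21843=-0.02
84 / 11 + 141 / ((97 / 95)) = 155493 / 1067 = 145.73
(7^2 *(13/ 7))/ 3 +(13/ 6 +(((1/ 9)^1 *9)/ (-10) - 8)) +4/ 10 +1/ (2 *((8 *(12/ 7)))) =23843/ 960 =24.84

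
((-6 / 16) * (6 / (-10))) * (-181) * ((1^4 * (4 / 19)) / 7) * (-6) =4887 / 665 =7.35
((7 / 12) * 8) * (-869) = -4055.33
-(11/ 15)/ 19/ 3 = -11/ 855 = -0.01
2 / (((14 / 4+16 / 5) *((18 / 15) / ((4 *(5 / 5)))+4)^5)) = 2000000 / 9849565681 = 0.00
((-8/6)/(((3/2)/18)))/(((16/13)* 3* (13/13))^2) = -169/144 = -1.17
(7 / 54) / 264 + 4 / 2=2.00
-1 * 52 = -52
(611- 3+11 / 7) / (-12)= -4267 / 84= -50.80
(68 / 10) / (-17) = -2 / 5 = -0.40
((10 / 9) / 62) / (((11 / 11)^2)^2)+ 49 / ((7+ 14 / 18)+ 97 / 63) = 864208 / 163773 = 5.28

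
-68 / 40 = -17 / 10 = -1.70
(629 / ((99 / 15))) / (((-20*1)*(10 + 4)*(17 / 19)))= -703 / 1848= -0.38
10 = 10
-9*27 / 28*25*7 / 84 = -2025 / 112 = -18.08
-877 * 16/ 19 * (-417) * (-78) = -456404832/ 19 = -24021306.95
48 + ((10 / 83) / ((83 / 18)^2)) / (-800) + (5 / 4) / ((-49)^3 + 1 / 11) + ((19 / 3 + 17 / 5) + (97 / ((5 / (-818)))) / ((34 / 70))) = -4923240886932708509 / 150954142059624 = -32614.15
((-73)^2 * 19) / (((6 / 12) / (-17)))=-3442534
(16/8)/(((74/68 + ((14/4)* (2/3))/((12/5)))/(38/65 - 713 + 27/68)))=-56648178/81965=-691.13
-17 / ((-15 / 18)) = 20.40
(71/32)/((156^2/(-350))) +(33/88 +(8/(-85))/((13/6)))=9917539/33096960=0.30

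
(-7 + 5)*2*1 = -4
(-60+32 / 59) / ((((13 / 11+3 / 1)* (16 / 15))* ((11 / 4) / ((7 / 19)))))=-92085 / 51566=-1.79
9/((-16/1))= -9/16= -0.56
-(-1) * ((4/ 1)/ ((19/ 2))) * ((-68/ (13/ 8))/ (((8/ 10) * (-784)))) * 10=3400/ 12103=0.28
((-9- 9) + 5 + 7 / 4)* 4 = -45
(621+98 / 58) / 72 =8.65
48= 48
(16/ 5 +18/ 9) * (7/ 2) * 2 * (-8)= -1456/ 5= -291.20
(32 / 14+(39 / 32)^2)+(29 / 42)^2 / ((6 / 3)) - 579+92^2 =3562550441 / 451584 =7889.01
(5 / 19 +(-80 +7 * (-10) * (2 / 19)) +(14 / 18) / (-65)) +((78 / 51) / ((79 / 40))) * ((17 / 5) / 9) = -86.82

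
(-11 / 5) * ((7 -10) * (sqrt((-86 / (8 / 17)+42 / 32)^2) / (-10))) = -95799 / 800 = -119.75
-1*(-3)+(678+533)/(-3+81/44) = -1041.78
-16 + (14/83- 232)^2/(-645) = -147116348/1481135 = -99.33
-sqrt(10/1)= -sqrt(10)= -3.16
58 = 58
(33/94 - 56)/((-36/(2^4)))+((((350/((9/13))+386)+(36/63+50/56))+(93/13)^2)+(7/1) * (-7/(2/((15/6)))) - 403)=505093045/1000818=504.68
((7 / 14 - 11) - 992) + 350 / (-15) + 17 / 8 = -1023.71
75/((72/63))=65.62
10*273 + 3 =2733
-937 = -937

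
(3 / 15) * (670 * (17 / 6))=1139 / 3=379.67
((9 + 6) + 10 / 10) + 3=19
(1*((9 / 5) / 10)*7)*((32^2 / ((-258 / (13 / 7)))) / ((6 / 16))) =-24.77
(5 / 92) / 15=0.00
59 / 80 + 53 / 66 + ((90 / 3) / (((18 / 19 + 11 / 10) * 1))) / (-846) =24506987 / 16089040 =1.52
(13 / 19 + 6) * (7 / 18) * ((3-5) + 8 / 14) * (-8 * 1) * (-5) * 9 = -25400 / 19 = -1336.84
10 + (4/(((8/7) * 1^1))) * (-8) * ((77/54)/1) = -808/27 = -29.93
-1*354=-354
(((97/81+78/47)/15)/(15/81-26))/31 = -10877/45698805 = -0.00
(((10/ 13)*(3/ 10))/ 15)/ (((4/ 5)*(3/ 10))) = 5/ 78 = 0.06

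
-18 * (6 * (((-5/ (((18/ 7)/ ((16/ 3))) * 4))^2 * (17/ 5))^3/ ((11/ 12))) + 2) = -73987114791724/ 52612659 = -1406260.70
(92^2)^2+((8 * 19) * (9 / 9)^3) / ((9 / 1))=644753816 / 9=71639312.89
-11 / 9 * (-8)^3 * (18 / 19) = 11264 / 19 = 592.84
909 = 909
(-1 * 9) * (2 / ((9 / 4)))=-8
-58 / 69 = -0.84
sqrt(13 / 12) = sqrt(39) / 6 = 1.04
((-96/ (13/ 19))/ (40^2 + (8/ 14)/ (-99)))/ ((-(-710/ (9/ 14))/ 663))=-5180274/ 98405645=-0.05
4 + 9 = 13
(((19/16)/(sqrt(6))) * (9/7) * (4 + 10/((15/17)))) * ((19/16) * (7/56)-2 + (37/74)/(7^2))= -5046913 * sqrt(6)/702464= -17.60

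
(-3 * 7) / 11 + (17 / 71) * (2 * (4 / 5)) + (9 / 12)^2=-60199 / 62480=-0.96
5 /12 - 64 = -763 /12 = -63.58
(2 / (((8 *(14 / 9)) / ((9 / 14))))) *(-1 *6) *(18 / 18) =-0.62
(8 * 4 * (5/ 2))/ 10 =8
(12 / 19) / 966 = 2 / 3059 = 0.00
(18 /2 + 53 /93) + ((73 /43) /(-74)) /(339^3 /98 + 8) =55165558325309 /5764490960889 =9.57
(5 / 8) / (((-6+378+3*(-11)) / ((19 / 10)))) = 19 / 5424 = 0.00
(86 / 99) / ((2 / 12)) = 5.21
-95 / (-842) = 95 / 842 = 0.11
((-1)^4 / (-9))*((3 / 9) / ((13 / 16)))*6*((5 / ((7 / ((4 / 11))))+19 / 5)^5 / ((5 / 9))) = -298500366308609376 / 549815531890625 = -542.91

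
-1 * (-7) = 7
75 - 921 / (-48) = 1507 / 16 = 94.19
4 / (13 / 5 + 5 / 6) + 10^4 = 1030120 / 103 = 10001.17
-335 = -335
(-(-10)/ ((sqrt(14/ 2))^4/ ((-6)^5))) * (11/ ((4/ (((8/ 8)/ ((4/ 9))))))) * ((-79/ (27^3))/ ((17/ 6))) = 34760/ 2499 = 13.91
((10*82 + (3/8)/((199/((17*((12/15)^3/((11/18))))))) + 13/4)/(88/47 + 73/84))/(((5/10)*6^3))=2.78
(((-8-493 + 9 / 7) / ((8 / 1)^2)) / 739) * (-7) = 1749 / 23648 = 0.07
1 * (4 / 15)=4 / 15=0.27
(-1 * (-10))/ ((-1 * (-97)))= 10/ 97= 0.10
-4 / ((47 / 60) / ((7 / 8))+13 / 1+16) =-420 / 3139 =-0.13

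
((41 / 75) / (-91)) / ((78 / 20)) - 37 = -1969777 / 53235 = -37.00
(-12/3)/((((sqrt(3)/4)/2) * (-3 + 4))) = -32 * sqrt(3)/3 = -18.48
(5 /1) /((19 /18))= 90 /19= 4.74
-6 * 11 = -66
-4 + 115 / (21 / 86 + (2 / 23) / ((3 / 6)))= 224162 / 827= 271.05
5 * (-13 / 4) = -65 / 4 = -16.25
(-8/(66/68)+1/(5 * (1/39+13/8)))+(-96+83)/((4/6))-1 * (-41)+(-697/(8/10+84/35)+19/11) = -275599739/1359600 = -202.71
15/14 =1.07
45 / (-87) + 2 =43 / 29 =1.48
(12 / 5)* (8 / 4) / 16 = 3 / 10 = 0.30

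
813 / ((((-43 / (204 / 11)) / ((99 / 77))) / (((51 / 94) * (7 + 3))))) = -380630340 / 155617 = -2445.94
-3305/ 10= -661/ 2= -330.50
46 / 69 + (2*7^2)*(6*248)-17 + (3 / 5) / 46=100607299 / 690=145807.68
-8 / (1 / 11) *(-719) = 63272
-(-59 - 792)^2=-724201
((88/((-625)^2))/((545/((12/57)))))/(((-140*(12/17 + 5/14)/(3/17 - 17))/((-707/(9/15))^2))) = 2287309024/167459765625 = 0.01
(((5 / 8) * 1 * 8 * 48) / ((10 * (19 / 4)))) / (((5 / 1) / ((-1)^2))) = 96 / 95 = 1.01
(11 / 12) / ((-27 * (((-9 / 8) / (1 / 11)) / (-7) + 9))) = -154 / 48843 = -0.00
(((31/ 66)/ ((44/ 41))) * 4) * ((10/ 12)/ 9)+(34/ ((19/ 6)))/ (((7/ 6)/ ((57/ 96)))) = 772019/ 137214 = 5.63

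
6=6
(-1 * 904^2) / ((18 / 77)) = -31462816 / 9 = -3495868.44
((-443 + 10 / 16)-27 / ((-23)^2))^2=3505683288409 / 17909824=195740.80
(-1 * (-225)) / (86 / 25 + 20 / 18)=50625 / 1024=49.44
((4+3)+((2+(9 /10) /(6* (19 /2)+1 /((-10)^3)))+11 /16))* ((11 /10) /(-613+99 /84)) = -136278373 /7811598952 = -0.02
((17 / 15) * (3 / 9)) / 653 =17 / 29385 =0.00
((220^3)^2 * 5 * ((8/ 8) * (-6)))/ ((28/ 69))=-58674100320000000/ 7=-8382014331428571.43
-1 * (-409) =409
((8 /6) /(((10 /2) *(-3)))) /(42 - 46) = 1 /45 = 0.02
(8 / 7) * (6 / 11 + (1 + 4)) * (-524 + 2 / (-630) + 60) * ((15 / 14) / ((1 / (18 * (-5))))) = 1069898520 / 3773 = 283567.06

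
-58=-58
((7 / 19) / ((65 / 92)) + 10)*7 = 90958 / 1235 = 73.65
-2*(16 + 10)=-52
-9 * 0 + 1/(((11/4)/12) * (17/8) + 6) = 384/2491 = 0.15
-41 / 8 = -5.12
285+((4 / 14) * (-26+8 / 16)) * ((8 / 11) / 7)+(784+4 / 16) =2303671 / 2156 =1068.49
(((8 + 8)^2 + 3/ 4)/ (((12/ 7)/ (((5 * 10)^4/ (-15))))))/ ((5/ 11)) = -137289930.56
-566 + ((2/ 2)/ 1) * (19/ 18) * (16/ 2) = -5018/ 9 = -557.56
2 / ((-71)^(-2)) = 10082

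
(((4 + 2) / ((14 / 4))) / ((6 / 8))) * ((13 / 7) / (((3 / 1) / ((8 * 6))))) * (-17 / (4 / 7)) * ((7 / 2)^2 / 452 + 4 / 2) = -3239860 / 791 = -4095.90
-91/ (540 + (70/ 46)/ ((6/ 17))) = -0.17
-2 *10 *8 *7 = -1120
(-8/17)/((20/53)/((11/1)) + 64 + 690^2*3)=-583/1769564493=-0.00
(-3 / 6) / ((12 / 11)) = -11 / 24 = -0.46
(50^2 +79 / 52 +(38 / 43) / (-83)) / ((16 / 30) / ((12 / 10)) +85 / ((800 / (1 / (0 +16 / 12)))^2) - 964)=-2139263884800000 / 824022533743331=-2.60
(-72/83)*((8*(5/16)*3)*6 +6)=-3672/83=-44.24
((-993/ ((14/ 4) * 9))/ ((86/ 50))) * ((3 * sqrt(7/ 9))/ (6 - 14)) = 8275 * sqrt(7)/ 3612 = 6.06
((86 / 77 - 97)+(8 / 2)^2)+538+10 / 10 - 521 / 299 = 10530131 / 23023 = 457.37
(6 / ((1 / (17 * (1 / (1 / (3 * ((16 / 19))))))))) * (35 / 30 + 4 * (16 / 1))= 319056 / 19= 16792.42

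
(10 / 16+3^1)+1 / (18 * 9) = 3.63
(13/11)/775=13/8525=0.00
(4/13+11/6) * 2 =167/39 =4.28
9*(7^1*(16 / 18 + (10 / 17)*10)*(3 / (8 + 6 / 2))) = 21756 / 187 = 116.34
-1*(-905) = 905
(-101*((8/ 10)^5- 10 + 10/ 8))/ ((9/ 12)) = 1134.21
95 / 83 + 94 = 7897 / 83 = 95.14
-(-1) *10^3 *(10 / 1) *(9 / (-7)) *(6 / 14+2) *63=-13770000 / 7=-1967142.86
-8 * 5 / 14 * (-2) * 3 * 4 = 480 / 7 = 68.57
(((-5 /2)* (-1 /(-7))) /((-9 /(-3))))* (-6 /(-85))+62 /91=1041 /1547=0.67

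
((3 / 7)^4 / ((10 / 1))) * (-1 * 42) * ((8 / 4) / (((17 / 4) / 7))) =-1944 / 4165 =-0.47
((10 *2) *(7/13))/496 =35/1612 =0.02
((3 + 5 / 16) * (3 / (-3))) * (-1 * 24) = 159 / 2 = 79.50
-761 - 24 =-785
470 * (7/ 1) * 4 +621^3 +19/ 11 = 2634458450/ 11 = 239496222.73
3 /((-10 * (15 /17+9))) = -17 /560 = -0.03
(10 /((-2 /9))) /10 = -9 /2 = -4.50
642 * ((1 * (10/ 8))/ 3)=535/ 2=267.50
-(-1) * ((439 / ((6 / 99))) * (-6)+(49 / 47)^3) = -4512133754 / 103823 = -43459.87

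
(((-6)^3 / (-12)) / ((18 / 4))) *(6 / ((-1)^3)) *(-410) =9840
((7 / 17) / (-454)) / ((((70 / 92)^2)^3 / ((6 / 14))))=-14211445344 / 7093867046875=-0.00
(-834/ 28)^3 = -72511713/ 2744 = -26425.55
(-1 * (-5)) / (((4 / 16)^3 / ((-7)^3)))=-109760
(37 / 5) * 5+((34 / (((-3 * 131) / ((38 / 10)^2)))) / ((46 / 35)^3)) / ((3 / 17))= 1944119929 / 57379572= 33.88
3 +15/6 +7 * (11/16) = 165/16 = 10.31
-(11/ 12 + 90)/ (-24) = 1091/ 288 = 3.79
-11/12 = -0.92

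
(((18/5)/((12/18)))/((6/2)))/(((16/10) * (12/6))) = 9/16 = 0.56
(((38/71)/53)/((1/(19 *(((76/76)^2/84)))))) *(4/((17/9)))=2166/447797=0.00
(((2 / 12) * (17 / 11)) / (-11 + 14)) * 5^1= 85 / 198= 0.43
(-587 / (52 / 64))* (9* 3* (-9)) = 2282256 / 13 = 175558.15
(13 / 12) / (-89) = -13 / 1068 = -0.01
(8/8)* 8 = 8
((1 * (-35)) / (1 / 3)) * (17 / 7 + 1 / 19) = -4950 / 19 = -260.53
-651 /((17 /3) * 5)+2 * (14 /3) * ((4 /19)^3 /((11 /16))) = -439618571 /19239495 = -22.85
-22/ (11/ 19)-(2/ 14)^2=-1863/ 49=-38.02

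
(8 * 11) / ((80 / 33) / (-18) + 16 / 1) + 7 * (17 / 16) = 122363 / 9424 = 12.98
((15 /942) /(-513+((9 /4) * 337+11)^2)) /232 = 5 /43070109713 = 0.00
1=1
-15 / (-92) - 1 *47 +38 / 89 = -380005 / 8188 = -46.41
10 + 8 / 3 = 38 / 3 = 12.67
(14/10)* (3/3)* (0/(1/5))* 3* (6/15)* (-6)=0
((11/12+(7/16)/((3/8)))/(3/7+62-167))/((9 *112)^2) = -25/1275015168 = -0.00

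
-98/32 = -49/16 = -3.06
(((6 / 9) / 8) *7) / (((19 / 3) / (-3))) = -21 / 76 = -0.28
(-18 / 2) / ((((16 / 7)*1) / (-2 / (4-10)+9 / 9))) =-21 / 4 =-5.25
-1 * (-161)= 161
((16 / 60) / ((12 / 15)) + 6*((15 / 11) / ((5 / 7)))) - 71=-1954 / 33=-59.21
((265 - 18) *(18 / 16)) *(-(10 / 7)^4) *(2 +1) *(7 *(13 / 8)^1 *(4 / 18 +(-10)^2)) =-2715301875 / 686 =-3958166.00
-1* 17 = -17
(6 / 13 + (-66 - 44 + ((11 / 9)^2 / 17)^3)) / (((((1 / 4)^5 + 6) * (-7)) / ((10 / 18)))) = 3807229672549376 / 2628074095065783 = 1.45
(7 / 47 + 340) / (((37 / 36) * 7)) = 575532 / 12173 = 47.28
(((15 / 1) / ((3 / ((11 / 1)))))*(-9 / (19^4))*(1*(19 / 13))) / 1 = -495 / 89167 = -0.01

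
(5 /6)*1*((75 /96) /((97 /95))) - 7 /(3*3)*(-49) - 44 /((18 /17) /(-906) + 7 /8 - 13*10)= 39.09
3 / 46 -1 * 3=-135 / 46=-2.93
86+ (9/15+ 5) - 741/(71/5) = 13993/355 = 39.42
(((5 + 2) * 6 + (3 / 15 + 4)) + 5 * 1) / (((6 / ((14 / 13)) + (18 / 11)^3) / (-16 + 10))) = -4770304 / 154555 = -30.86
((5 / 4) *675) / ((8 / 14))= 23625 / 16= 1476.56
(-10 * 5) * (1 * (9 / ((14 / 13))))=-2925 / 7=-417.86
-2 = -2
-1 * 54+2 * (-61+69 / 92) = -349 / 2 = -174.50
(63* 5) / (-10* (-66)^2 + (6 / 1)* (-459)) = -35 / 5146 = -0.01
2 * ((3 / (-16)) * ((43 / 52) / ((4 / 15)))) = -1935 / 1664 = -1.16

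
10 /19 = 0.53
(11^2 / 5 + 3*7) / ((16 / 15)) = 339 / 8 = 42.38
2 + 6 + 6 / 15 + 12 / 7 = 354 / 35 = 10.11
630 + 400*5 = 2630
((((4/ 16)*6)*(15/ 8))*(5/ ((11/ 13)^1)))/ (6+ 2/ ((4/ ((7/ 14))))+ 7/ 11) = 975/ 404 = 2.41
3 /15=1 /5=0.20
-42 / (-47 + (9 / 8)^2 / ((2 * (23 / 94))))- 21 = -1311093 / 65377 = -20.05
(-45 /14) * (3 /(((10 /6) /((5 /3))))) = -135 /14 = -9.64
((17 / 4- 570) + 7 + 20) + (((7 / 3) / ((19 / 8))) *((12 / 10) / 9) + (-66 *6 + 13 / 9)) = -1063819 / 1140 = -933.17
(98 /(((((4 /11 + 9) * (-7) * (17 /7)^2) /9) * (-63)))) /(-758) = -539 /11281693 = -0.00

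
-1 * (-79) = 79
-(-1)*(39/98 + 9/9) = 137/98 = 1.40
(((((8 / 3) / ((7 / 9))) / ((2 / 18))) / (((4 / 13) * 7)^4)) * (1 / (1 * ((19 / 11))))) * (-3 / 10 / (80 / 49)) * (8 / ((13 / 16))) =-1.50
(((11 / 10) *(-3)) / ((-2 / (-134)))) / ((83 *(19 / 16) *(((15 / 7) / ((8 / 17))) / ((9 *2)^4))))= -34660555776 / 670225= -51714.81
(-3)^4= 81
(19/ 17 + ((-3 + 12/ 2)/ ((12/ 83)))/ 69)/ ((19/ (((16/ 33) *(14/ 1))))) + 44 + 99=9595003/ 66861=143.51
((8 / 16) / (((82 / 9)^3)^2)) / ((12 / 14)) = 1240029 / 1216026685696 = 0.00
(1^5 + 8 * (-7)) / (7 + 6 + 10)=-2.39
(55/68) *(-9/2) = -495/136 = -3.64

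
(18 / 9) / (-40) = -1 / 20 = -0.05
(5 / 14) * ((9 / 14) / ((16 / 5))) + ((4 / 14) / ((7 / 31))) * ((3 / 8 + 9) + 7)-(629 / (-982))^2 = 15408539737 / 756030016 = 20.38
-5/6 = -0.83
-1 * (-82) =82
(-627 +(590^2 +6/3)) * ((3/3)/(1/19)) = 6602025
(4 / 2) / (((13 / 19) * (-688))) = -19 / 4472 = -0.00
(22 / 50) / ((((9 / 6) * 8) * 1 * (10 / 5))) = 11 / 600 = 0.02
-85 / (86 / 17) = -16.80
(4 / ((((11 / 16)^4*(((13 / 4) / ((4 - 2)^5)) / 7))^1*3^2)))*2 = 469762048 / 1712997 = 274.23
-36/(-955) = 36/955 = 0.04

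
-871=-871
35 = 35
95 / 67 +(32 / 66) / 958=1502201 / 1059069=1.42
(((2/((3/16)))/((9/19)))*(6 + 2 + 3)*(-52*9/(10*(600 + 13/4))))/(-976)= 2288/116205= 0.02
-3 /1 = -3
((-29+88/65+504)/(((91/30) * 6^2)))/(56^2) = 10321/7419776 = 0.00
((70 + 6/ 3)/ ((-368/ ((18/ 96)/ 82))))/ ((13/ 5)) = -135/ 784576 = -0.00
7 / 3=2.33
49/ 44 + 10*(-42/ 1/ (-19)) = 19411/ 836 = 23.22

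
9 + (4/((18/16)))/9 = 761/81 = 9.40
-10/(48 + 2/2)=-10/49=-0.20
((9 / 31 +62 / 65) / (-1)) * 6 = -15042 / 2015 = -7.47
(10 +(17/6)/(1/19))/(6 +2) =383/48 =7.98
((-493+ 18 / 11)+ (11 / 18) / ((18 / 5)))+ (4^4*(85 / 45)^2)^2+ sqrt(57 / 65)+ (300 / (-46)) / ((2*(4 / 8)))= sqrt(3705) / 65+ 5536011144727 / 6639732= 833771.21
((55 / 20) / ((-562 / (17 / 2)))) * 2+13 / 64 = 2157 / 17984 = 0.12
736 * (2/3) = 1472/3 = 490.67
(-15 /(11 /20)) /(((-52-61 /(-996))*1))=298800 /569041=0.53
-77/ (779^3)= -77/ 472729139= -0.00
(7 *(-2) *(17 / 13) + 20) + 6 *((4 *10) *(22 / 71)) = 70202 / 923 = 76.06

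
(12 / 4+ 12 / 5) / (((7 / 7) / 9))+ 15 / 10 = 501 / 10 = 50.10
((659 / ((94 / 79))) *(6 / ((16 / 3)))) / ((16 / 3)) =1405647 / 12032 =116.83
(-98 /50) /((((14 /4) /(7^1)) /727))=-71246 /25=-2849.84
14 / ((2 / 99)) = 693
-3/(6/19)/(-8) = 19/16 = 1.19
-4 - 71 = -75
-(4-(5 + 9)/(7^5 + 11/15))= -4.00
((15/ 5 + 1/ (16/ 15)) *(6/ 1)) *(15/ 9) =315/ 8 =39.38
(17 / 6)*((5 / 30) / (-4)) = -17 / 144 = -0.12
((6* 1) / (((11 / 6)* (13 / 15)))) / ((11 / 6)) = 3240 / 1573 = 2.06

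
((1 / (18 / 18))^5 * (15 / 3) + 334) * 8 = 2712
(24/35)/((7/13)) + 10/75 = 1034/735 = 1.41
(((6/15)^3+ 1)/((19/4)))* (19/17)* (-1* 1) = -532/2125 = -0.25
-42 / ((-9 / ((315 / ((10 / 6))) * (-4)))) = -3528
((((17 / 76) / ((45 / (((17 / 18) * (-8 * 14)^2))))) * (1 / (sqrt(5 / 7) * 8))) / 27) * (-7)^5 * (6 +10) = -15232251328 * sqrt(35) / 1038825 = -86747.25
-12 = -12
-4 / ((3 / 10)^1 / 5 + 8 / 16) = -50 / 7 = -7.14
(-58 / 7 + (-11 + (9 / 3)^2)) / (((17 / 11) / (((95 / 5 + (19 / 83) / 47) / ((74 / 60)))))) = -1761518880 / 17176103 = -102.56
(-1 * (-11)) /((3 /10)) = 110 /3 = 36.67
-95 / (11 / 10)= -950 / 11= -86.36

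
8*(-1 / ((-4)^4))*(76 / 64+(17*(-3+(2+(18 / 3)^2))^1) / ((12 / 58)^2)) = -2001751 / 4608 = -434.41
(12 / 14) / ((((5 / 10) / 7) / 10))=120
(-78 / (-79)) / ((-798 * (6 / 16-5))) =104 / 388759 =0.00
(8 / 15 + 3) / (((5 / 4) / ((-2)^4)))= 3392 / 75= 45.23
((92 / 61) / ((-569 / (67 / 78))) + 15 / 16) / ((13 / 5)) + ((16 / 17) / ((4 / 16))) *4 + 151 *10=7301430925313 / 4786509936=1525.42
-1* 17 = -17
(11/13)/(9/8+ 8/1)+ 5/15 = 1213/2847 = 0.43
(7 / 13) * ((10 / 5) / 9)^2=28 / 1053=0.03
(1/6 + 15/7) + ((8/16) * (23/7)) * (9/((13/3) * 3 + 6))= 176/57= 3.09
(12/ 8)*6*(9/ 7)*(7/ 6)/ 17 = 27/ 34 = 0.79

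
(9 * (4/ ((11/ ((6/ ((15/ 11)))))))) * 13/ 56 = 117/ 35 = 3.34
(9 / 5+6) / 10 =39 / 50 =0.78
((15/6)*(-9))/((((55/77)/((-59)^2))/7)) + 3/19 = -29167293/38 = -767560.34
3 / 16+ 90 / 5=291 / 16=18.19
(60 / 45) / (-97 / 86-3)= -0.32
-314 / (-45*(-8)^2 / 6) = 157 / 240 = 0.65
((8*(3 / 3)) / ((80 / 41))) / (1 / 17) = 697 / 10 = 69.70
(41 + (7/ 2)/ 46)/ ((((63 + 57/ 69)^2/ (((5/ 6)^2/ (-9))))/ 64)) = -2172925/ 43639236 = -0.05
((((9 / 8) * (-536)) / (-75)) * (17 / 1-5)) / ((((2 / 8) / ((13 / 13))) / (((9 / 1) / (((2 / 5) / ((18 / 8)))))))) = 97686 / 5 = 19537.20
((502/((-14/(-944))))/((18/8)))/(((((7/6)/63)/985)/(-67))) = -375290862720/7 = -53612980388.57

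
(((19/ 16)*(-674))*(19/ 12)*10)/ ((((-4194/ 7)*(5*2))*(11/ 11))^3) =41728351/ 708200960486400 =0.00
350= 350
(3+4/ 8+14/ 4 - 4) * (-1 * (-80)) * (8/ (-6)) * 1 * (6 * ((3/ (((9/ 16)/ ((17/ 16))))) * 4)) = -43520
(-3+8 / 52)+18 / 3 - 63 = -778 / 13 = -59.85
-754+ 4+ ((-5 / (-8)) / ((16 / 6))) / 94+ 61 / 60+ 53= -62805311 / 90240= -695.98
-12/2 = -6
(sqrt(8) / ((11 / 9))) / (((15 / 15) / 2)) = 4.63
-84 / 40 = -21 / 10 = -2.10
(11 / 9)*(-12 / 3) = -44 / 9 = -4.89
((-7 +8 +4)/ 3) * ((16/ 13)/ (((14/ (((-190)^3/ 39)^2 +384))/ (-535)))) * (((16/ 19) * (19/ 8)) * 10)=-20135637317979392000/ 415233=-48492382151657.97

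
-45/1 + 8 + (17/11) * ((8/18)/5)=-18247/495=-36.86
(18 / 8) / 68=9 / 272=0.03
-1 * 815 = -815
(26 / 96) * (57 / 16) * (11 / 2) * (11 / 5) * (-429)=-12821523 / 2560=-5008.41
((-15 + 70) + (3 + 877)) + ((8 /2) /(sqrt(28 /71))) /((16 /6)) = 3*sqrt(497) /28 + 935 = 937.39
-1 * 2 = -2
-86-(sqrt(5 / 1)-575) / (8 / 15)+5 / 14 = 988.29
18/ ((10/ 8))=72/ 5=14.40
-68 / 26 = -34 / 13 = -2.62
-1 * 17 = -17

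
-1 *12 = -12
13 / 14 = 0.93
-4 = -4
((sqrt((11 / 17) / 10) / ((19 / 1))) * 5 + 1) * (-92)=-92-46 * sqrt(1870) / 323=-98.16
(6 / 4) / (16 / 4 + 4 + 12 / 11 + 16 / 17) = 561 / 3752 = 0.15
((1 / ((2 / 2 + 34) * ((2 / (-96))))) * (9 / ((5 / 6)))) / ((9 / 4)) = -1152 / 175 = -6.58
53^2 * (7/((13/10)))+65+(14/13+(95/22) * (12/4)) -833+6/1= 4111941/286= 14377.42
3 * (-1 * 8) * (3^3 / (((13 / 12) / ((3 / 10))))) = -11664 / 65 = -179.45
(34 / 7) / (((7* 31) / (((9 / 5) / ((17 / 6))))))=108 / 7595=0.01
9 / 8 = 1.12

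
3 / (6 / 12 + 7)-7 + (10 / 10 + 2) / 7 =-216 / 35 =-6.17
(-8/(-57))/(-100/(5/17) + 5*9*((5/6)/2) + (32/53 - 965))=-1696/15535749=-0.00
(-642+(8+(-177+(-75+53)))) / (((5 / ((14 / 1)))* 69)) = -11662 / 345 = -33.80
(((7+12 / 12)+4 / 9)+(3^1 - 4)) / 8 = 67 / 72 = 0.93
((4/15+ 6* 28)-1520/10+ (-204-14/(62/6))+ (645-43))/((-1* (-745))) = 192004/346425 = 0.55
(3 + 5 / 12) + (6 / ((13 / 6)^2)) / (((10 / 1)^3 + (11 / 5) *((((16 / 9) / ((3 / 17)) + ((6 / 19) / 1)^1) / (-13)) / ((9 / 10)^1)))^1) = 7985165171 / 2336245860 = 3.42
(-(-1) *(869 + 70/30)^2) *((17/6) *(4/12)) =58080466/81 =717042.79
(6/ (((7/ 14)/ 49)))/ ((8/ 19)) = 2793/ 2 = 1396.50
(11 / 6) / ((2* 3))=11 / 36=0.31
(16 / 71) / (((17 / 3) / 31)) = 1488 / 1207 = 1.23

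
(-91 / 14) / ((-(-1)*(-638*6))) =0.00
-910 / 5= -182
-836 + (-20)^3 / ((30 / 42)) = -12036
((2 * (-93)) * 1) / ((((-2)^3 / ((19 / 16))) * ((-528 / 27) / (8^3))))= -15903 / 22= -722.86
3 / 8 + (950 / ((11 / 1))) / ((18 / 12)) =15299 / 264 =57.95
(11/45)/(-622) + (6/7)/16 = 0.05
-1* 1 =-1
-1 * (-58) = 58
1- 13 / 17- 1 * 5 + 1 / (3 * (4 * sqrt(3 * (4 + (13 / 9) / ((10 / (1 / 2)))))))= -81 / 17 + sqrt(10995) / 4398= -4.74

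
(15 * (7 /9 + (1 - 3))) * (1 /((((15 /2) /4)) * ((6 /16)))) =-704 /27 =-26.07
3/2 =1.50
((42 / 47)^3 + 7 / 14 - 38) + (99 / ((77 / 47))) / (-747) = -4447756331 / 120642326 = -36.87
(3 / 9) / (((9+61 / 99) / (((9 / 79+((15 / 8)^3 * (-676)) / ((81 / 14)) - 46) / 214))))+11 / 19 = 514324019 / 1151230976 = 0.45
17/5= 3.40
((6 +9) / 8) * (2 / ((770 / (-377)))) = -1131 / 616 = -1.84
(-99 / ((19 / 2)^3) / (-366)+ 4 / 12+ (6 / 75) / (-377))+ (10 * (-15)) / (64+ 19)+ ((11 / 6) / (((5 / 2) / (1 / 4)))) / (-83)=-5797196554573 / 3927636932700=-1.48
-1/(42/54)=-9/7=-1.29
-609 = -609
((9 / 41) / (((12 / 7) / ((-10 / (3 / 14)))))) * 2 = -490 / 41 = -11.95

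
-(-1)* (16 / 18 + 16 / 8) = 2.89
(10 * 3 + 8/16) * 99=6039/2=3019.50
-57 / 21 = -19 / 7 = -2.71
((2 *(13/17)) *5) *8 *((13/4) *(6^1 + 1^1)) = 23660/17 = 1391.76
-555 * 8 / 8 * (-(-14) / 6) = -1295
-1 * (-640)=640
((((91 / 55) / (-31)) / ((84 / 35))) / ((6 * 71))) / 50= -91 / 87159600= -0.00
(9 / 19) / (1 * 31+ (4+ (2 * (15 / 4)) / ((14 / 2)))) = 126 / 9595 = 0.01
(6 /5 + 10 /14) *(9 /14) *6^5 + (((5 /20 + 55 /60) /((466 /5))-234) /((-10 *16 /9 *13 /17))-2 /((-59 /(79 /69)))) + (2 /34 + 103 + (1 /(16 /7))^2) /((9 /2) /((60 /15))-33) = 356998117050419687 /37252293653120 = 9583.25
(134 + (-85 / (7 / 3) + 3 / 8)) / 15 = 1097 / 168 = 6.53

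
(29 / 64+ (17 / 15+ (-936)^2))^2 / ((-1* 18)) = -707371297687864489 / 16588800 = -42641498944.34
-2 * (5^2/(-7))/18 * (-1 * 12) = -100/21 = -4.76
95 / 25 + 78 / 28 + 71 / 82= 10693 / 1435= 7.45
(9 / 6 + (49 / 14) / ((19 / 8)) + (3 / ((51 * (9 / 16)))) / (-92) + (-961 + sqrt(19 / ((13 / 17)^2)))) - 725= -1677.33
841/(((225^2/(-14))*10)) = -5887/253125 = -0.02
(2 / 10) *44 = 44 / 5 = 8.80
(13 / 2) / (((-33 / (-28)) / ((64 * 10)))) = 116480 / 33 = 3529.70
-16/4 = -4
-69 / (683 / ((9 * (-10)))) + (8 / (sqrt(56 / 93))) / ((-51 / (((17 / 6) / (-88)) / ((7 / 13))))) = 13 * sqrt(1302) / 38808 + 6210 / 683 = 9.10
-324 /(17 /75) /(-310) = 2430 /527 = 4.61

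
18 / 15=6 / 5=1.20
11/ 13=0.85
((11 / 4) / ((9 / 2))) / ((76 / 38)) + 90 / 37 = 3647 / 1332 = 2.74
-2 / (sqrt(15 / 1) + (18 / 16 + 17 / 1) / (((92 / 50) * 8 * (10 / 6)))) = 853760 / 8351761 - 17334272 * sqrt(15) / 125276415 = -0.43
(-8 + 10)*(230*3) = 1380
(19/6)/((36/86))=817/108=7.56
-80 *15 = -1200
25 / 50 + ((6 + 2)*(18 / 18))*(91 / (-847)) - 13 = -13.36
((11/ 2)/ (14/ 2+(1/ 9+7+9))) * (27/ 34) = 2673/ 14144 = 0.19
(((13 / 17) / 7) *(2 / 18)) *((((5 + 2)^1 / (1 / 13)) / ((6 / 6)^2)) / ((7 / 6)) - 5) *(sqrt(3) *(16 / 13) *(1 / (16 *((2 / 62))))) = 2263 *sqrt(3) / 1071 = 3.66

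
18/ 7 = 2.57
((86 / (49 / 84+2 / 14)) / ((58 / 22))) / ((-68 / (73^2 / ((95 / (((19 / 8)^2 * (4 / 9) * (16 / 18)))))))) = -335242061 / 4059855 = -82.57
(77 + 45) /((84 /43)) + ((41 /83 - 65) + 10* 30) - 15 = 282.95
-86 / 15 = -5.73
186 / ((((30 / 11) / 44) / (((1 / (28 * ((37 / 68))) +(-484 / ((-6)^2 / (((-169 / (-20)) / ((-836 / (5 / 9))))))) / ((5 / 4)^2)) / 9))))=17037882224 / 448426125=37.99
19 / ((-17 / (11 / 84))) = -0.15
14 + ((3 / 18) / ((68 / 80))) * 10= 814 / 51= 15.96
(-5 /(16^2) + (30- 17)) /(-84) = -3323 /21504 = -0.15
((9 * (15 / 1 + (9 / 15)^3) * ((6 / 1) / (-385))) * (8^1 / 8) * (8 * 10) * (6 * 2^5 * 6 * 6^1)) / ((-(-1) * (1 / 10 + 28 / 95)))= -143876653056 / 48125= -2989644.74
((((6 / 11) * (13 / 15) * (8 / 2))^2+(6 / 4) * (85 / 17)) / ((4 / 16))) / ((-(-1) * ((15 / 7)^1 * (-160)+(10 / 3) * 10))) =-1407147 / 9831250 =-0.14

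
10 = 10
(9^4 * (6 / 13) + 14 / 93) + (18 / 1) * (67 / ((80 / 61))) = 190919447 / 48360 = 3947.88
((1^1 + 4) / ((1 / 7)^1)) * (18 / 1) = 630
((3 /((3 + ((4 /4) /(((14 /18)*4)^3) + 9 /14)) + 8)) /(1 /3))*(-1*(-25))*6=29635200 /256313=115.62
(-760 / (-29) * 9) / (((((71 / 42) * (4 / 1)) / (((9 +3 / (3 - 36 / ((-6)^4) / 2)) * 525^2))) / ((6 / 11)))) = 51095854215000 / 973907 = 52464818.73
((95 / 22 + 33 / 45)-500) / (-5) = 163333 / 1650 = 98.99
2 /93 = 0.02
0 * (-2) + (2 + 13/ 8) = 29/ 8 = 3.62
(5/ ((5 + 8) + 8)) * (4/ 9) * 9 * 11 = 220/ 21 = 10.48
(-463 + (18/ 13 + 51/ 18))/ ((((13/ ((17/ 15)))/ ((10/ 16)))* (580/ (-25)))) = 3041725/ 2822976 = 1.08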